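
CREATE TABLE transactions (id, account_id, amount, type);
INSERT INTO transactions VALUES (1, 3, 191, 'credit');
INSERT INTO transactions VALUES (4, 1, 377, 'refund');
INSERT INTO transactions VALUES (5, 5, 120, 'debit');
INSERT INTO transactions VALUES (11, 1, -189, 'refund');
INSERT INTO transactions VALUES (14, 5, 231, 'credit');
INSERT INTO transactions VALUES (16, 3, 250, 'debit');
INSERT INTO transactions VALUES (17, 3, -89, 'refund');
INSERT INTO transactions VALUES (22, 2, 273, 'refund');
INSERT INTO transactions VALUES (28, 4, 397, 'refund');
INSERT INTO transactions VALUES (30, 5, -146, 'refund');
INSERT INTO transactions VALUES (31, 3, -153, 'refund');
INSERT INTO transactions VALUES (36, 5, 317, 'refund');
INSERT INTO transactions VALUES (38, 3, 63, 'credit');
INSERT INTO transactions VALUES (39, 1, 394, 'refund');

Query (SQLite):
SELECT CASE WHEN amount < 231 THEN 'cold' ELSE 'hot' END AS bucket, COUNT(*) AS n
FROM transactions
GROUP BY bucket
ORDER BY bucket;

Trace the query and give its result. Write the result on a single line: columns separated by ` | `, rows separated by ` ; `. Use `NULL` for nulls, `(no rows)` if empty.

Bucket rows by amount < 231 → 'cold' else 'hot'; count each bucket.

cold | 7 ; hot | 7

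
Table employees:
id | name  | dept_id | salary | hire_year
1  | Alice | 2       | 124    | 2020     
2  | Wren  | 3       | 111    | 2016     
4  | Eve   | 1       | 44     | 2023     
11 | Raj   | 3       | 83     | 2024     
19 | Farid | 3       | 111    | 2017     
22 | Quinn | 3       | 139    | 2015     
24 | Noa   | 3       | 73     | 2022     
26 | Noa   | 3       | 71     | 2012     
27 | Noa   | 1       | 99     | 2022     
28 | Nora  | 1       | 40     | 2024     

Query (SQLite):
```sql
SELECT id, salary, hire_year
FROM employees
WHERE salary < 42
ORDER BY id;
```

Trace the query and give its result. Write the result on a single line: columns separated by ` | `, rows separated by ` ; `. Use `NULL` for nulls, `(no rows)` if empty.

salary < 42: ids {28}

28 | 40 | 2024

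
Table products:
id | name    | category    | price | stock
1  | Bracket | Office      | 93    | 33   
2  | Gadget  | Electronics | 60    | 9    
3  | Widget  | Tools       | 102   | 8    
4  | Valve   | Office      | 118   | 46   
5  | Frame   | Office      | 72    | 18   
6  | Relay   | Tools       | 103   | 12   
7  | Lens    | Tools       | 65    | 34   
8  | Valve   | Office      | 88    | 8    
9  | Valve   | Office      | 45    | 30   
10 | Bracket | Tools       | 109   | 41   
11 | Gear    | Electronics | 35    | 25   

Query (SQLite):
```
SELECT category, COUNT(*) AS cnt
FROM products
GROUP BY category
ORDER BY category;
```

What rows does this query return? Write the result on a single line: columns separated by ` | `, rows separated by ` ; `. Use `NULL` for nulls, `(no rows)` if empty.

Electronics | 2 ; Office | 5 ; Tools | 4

Partition products by category; compute COUNT(*) within each group.
  Electronics: ids {2, 11} → COUNT(*)=2
  Office: ids {1, 4, 5, 8, 9} → COUNT(*)=5
  Tools: ids {3, 6, 7, 10} → COUNT(*)=4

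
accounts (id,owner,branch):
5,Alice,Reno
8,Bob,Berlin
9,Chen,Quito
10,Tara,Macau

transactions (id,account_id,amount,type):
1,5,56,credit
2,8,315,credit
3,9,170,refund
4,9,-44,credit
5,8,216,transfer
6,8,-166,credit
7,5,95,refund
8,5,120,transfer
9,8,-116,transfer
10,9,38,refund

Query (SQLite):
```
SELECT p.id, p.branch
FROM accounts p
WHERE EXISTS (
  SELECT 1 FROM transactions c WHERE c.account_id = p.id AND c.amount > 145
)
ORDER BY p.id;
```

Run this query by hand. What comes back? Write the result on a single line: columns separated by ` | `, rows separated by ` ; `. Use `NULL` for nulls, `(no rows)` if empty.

8 | Berlin ; 9 | Quito

For each accounts row, check whether any transactions with matching account_id has amount > 145.
Keep rows where that is true.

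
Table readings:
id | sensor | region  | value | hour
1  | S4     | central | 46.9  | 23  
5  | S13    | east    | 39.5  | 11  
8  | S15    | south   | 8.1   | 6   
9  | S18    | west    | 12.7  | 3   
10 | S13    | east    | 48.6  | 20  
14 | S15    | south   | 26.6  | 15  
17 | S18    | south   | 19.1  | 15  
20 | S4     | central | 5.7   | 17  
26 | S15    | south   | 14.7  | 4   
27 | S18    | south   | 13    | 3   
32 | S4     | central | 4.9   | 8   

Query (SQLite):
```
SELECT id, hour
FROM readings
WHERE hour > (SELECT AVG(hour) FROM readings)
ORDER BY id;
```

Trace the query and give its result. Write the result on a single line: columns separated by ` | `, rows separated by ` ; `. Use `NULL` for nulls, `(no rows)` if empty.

Scalar subquery: AVG(hour) over all readings rows = 11.363636 (≈; comparison uses full precision).
Keep rows where hour > that value.

1 | 23 ; 10 | 20 ; 14 | 15 ; 17 | 15 ; 20 | 17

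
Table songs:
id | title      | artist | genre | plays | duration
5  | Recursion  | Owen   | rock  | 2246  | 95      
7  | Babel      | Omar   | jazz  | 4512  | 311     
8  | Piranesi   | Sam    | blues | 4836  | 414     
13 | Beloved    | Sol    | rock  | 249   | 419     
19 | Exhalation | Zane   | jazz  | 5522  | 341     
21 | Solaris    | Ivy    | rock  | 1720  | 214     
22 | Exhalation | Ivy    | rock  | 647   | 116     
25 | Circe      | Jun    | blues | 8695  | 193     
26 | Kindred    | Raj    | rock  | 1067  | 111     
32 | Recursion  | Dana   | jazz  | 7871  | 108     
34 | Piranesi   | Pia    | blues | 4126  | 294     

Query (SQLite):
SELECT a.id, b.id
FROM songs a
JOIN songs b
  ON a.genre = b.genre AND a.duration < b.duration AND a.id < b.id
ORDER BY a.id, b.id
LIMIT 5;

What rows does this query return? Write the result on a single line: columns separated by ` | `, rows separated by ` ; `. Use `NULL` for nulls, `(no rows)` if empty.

5 | 13 ; 5 | 21 ; 5 | 22 ; 5 | 26 ; 7 | 19

Pairs (a,b) with same genre, a.duration < b.duration, a.id < b.id.
genre groups: blues:{8,25,34} jazz:{7,19,32} rock:{5,13,21,22,26}
Ordered by (a.id, b.id); first 5.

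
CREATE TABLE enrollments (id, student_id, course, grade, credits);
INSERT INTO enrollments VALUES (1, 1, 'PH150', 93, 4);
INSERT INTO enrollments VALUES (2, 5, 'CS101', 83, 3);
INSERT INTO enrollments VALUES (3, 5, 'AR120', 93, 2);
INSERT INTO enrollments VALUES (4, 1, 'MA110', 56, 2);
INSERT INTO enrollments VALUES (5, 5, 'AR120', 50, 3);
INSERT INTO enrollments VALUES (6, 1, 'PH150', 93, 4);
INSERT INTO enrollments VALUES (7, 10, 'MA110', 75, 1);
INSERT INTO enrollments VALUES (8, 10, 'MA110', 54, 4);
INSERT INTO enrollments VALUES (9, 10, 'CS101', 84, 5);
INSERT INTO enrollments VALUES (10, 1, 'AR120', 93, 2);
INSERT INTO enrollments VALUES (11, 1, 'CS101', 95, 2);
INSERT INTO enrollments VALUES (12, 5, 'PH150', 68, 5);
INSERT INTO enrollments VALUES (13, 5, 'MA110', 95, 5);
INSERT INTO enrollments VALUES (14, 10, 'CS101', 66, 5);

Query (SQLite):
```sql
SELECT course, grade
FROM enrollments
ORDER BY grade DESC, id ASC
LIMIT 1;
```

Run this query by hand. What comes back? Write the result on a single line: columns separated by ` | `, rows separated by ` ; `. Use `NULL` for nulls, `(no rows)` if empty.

CS101 | 95

Sort by grade desc, tiebreak id asc: (95, id=11), (95, id=13), (93, id=1), (93, id=3) …. Take first 1.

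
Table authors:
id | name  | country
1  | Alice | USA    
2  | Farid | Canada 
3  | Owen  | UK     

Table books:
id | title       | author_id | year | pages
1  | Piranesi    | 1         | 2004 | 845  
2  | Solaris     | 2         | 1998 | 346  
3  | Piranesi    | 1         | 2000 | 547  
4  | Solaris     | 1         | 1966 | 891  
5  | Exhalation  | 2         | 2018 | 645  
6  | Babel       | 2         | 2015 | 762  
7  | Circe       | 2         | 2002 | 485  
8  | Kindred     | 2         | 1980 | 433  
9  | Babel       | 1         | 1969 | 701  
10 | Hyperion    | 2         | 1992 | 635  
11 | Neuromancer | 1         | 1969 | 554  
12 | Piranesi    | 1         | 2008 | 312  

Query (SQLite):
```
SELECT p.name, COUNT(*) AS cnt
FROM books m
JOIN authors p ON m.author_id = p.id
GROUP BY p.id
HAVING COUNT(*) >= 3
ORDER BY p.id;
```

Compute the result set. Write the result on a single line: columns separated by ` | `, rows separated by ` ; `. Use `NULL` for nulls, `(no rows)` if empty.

Alice | 6 ; Farid | 6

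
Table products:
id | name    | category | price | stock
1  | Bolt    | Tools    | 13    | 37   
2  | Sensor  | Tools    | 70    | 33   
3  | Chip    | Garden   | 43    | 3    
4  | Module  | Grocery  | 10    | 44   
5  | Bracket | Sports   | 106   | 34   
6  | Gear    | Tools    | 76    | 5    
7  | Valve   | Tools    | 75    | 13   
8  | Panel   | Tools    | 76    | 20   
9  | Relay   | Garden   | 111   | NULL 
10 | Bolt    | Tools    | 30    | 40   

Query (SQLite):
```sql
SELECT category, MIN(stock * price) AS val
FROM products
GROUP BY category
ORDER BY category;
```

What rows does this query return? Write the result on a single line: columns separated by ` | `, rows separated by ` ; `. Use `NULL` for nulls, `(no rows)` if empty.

Garden | 129 ; Grocery | 440 ; Sports | 3604 ; Tools | 380

For each row compute stock * price.
Group by category; take MIN of the expression per group.
  Garden: ids {3, 9} → MIN(stock * price)=129
  Grocery: ids {4} → MIN(stock * price)=440
  Sports: ids {5} → MIN(stock * price)=3604
  Tools: ids {1, 2, 6, 7, 8, 10} → MIN(stock * price)=380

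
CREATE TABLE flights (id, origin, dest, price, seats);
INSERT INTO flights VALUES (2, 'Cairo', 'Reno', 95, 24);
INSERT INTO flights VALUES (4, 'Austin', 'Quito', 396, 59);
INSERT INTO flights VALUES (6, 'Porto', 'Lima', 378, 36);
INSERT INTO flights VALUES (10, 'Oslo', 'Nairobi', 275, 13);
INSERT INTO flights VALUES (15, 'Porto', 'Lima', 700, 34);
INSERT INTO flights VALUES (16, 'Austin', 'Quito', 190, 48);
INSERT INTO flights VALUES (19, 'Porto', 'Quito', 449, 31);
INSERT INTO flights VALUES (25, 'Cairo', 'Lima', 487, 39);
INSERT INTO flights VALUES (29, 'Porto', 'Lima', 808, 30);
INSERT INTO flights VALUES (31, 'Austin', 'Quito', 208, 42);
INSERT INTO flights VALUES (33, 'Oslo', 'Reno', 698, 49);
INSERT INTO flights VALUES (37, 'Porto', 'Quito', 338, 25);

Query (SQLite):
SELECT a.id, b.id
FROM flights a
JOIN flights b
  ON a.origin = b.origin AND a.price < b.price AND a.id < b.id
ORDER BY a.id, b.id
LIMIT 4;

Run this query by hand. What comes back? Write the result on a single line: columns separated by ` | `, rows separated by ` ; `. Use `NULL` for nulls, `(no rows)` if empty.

Pairs (a,b) with same origin, a.price < b.price, a.id < b.id.
origin groups: Austin:{4,16,31} Cairo:{2,25} Oslo:{10,33} Porto:{6,15,19,29,37}
Ordered by (a.id, b.id); first 4.

2 | 25 ; 6 | 15 ; 6 | 19 ; 6 | 29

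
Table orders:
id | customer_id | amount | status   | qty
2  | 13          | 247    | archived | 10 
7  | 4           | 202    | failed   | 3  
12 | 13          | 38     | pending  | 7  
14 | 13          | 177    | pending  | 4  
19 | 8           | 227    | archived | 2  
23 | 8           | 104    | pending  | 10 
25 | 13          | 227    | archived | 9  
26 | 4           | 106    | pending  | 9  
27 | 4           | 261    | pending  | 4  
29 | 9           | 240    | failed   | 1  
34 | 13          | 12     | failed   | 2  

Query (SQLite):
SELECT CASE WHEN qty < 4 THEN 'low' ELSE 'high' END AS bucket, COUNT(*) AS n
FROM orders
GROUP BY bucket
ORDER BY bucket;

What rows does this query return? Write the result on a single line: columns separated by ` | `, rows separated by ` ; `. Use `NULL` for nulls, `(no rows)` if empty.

Bucket rows by qty < 4 → 'low' else 'high'; count each bucket.

high | 7 ; low | 4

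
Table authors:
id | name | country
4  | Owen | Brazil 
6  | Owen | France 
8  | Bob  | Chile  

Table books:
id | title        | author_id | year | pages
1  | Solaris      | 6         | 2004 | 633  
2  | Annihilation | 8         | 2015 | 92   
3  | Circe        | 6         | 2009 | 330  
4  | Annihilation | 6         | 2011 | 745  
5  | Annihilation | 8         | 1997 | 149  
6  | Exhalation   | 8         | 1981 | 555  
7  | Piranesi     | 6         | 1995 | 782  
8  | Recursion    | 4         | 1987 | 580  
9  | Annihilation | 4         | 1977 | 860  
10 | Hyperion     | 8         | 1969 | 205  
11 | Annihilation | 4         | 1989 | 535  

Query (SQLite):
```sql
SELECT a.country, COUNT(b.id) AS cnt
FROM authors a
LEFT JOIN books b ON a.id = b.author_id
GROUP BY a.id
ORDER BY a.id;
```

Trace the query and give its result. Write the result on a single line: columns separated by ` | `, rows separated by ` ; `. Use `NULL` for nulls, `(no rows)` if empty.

Brazil | 3 ; France | 4 ; Chile | 4

LEFT JOIN keeps every authors row; unmatched ones get NULL for books columns.
Group by authors.id and compute COUNT(b.id). COUNT(col) of an all-NULL group is 0.
  4: ids {8, 9, 11} → COUNT(b.id)=3
  6: ids {1, 3, 4, 7} → COUNT(b.id)=4
  8: ids {2, 5, 6, 10} → COUNT(b.id)=4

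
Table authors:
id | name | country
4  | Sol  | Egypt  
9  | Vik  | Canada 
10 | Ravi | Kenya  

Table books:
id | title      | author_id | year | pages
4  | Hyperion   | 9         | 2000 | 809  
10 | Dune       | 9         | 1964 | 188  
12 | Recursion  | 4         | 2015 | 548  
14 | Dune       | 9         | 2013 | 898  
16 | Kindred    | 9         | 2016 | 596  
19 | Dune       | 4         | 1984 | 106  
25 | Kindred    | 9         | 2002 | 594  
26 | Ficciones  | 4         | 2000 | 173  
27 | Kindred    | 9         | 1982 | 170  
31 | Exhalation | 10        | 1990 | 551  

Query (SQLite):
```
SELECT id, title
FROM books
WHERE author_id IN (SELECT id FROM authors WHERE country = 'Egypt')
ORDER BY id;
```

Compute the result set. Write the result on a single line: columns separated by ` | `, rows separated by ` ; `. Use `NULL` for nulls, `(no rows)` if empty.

12 | Recursion ; 19 | Dune ; 26 | Ficciones

Inner query: authors.id where country = 'Egypt'.
Outer: keep books rows whose author_id is in that set.
Inner query → {4}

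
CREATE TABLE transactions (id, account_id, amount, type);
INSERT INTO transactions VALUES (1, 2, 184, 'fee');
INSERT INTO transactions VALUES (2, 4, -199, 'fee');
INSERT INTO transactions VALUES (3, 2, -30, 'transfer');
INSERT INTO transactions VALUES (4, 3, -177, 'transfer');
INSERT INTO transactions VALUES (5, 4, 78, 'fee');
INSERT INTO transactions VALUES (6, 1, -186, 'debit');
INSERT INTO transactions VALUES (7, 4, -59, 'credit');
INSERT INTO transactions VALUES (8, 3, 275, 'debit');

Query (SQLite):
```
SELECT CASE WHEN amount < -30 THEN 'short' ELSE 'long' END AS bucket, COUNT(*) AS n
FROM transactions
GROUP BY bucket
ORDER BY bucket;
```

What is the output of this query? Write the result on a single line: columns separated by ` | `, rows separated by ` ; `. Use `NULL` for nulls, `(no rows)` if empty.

Bucket rows by amount < -30 → 'short' else 'long'; count each bucket.

long | 4 ; short | 4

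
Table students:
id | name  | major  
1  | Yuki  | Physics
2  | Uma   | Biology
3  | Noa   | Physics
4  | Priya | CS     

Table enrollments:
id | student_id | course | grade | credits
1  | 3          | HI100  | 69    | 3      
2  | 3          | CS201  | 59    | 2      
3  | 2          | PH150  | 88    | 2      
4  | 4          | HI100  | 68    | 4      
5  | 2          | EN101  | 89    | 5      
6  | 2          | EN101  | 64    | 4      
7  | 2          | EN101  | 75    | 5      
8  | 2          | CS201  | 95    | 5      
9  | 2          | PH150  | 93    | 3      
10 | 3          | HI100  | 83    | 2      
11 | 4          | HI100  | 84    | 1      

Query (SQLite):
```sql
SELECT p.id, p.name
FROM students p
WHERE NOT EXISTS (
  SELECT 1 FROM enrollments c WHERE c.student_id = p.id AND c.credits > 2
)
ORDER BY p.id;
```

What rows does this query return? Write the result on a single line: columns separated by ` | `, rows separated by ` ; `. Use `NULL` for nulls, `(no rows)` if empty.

1 | Yuki

For each students row, check whether any enrollments with matching student_id has credits > 2.
Keep rows where that is false.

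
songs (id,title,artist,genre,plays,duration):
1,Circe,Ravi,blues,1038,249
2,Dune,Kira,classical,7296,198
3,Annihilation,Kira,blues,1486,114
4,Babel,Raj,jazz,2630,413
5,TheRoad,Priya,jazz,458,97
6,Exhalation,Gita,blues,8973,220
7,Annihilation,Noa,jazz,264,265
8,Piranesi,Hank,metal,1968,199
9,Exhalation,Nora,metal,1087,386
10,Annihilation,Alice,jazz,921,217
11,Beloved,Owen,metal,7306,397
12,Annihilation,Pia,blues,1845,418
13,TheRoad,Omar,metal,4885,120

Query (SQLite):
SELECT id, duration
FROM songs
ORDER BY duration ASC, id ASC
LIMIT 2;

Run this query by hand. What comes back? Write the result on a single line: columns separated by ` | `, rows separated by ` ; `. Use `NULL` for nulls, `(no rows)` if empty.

Sort by duration asc, tiebreak id asc: (97, id=5), (114, id=3), (120, id=13), (198, id=2), (199, id=8) …. Take first 2.

5 | 97 ; 3 | 114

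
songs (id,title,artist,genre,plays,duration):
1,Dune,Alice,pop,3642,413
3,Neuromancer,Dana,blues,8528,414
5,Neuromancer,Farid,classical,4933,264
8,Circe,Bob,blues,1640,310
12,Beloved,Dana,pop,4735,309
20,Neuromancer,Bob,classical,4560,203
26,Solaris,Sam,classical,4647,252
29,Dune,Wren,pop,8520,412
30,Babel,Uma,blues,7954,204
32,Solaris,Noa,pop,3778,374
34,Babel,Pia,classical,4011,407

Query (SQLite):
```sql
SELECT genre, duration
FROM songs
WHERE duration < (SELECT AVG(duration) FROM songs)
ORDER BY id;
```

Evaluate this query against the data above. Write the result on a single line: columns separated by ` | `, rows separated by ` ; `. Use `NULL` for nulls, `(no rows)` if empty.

classical | 264 ; blues | 310 ; pop | 309 ; classical | 203 ; classical | 252 ; blues | 204

Scalar subquery: AVG(duration) over all songs rows = 323.818182 (≈; comparison uses full precision).
Keep rows where duration < that value.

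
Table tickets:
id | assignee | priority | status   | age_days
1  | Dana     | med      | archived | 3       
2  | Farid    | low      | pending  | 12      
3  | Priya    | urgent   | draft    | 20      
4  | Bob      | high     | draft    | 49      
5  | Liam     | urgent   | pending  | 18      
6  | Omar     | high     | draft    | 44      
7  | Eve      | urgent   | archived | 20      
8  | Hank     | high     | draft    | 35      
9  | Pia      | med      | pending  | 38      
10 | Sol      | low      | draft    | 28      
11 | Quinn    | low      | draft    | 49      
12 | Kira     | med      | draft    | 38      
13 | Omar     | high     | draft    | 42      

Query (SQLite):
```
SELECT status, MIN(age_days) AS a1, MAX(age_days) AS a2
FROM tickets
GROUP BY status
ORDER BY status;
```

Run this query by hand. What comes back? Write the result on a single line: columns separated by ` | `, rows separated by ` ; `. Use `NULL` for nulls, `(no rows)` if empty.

archived | 3 | 20 ; draft | 20 | 49 ; pending | 12 | 38

Group tickets by status.
Per group compute: MIN(age_days), MAX(age_days).
  archived: ids {1, 7} → MIN(age_days)=3, MAX(age_days)=20
  draft: ids {3, 4, 6, 8, 10, 11, 12, 13} → MIN(age_days)=20, MAX(age_days)=49
  pending: ids {2, 5, 9} → MIN(age_days)=12, MAX(age_days)=38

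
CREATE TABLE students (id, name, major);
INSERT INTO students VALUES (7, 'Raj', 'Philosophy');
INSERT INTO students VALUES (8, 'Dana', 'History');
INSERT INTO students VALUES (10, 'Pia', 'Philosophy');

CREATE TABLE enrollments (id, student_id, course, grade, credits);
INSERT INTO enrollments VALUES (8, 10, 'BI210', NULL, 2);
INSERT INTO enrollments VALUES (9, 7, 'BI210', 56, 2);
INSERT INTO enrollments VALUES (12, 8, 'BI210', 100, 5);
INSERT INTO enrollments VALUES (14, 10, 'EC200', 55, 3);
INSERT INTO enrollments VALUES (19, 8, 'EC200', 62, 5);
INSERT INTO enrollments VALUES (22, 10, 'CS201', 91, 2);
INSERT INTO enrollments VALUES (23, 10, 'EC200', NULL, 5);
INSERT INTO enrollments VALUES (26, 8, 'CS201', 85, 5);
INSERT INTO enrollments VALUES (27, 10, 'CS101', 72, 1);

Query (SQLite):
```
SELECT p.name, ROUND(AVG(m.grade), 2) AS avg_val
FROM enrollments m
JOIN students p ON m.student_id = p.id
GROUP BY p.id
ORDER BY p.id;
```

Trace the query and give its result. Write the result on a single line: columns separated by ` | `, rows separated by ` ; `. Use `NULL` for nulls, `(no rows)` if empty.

Join each enrollments row to its students via student_id.
Group joined rows by students.id; compute ROUND(AVG(m.grade), 2) per group.
  7: ids {9} → ROUND(AVG(m.grade), 2)=56
  8: ids {12, 19, 26} → ROUND(AVG(m.grade), 2)=82.33
  10: ids {8, 14, 22, 23, 27} → ROUND(AVG(m.grade), 2)=72.67

Raj | 56 ; Dana | 82.33 ; Pia | 72.67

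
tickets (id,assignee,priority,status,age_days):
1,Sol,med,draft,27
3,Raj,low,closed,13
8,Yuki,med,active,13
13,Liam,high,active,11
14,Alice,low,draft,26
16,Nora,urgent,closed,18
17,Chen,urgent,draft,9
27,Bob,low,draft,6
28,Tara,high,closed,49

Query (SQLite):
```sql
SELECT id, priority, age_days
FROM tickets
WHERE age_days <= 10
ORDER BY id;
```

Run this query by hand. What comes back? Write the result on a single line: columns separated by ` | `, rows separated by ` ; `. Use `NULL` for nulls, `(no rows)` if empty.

age_days <= 10: ids {17, 27}

17 | urgent | 9 ; 27 | low | 6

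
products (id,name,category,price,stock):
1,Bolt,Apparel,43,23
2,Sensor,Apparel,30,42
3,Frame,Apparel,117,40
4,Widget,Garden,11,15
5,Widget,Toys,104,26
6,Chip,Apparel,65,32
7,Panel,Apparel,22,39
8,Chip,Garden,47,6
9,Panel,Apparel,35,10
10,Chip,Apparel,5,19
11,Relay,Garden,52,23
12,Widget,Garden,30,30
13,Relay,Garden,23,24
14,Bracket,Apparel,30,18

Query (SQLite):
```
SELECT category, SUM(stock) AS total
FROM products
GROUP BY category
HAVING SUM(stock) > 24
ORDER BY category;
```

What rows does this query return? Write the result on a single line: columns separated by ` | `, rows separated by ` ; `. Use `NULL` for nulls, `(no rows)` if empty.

Apparel | 223 ; Garden | 98 ; Toys | 26

Partition products by category; compute SUM(stock) within each group.
HAVING: keep groups where SUM(stock) > 24.
  Apparel: ids {1, 2, 3, 6, 7, 9, 10, 14} → SUM(stock)=223
  Garden: ids {4, 8, 11, 12, 13} → SUM(stock)=98
  Toys: ids {5} → SUM(stock)=26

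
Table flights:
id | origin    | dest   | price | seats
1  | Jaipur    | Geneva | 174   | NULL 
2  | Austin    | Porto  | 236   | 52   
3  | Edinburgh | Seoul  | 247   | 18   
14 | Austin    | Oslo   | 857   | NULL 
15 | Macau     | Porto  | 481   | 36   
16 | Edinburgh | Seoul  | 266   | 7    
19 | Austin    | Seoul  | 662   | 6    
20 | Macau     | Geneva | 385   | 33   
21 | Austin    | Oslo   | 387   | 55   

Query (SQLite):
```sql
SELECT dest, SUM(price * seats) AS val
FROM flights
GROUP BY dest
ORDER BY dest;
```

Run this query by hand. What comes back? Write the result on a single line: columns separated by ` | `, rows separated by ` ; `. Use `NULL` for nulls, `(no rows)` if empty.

Geneva | 12705 ; Oslo | 21285 ; Porto | 29588 ; Seoul | 10280

For each row compute price * seats.
Group by dest; take SUM of the expression per group.
  Geneva: ids {1, 20} → SUM(price * seats)=12705
  Oslo: ids {14, 21} → SUM(price * seats)=21285
  Porto: ids {2, 15} → SUM(price * seats)=29588
  Seoul: ids {3, 16, 19} → SUM(price * seats)=10280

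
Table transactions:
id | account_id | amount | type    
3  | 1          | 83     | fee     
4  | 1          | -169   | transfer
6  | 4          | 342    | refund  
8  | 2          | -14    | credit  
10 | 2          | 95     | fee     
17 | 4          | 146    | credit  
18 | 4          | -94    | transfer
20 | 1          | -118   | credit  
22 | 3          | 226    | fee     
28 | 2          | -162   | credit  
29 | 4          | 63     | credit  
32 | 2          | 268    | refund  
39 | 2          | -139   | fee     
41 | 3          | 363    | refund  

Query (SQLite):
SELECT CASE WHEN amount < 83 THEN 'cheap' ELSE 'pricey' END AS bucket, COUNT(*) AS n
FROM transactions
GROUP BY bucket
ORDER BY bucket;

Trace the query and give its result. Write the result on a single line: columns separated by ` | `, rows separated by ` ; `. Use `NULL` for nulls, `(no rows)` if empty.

Bucket rows by amount < 83 → 'cheap' else 'pricey'; count each bucket.

cheap | 7 ; pricey | 7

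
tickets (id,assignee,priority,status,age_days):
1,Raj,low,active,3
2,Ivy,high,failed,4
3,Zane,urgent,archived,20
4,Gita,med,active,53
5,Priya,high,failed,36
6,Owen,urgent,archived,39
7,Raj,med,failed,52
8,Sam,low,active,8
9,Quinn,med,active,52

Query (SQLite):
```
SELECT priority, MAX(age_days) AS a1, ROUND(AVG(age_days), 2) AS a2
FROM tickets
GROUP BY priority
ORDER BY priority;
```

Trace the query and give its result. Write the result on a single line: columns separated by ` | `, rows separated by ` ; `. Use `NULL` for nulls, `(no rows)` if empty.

Group tickets by priority.
Per group compute: MAX(age_days), ROUND(AVG(age_days), 2).
  high: ids {2, 5} → MAX(age_days)=36, ROUND(AVG(age_days), 2)=20
  low: ids {1, 8} → MAX(age_days)=8, ROUND(AVG(age_days), 2)=5.5
  med: ids {4, 7, 9} → MAX(age_days)=53, ROUND(AVG(age_days), 2)=52.33
  urgent: ids {3, 6} → MAX(age_days)=39, ROUND(AVG(age_days), 2)=29.5

high | 36 | 20 ; low | 8 | 5.5 ; med | 53 | 52.33 ; urgent | 39 | 29.5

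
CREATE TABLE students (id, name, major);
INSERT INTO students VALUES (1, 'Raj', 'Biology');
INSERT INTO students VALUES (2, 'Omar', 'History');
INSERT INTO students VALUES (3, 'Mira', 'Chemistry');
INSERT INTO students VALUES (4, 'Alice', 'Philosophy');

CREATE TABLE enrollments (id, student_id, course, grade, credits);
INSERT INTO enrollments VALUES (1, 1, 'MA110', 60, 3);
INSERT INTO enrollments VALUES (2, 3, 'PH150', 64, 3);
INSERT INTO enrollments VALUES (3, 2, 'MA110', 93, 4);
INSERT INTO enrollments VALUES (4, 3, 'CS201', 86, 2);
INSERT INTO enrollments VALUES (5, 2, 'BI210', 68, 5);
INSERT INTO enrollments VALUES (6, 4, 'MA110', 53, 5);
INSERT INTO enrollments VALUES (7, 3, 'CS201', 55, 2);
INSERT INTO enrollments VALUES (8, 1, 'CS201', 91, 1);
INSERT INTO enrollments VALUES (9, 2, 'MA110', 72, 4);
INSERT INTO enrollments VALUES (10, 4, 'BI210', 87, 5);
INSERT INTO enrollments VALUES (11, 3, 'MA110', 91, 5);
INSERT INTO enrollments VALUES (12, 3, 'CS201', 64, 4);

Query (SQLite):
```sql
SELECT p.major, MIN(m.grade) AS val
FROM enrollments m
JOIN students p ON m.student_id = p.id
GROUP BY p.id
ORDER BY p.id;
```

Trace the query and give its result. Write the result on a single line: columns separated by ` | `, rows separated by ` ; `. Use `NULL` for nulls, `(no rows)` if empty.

Biology | 60 ; History | 68 ; Chemistry | 55 ; Philosophy | 53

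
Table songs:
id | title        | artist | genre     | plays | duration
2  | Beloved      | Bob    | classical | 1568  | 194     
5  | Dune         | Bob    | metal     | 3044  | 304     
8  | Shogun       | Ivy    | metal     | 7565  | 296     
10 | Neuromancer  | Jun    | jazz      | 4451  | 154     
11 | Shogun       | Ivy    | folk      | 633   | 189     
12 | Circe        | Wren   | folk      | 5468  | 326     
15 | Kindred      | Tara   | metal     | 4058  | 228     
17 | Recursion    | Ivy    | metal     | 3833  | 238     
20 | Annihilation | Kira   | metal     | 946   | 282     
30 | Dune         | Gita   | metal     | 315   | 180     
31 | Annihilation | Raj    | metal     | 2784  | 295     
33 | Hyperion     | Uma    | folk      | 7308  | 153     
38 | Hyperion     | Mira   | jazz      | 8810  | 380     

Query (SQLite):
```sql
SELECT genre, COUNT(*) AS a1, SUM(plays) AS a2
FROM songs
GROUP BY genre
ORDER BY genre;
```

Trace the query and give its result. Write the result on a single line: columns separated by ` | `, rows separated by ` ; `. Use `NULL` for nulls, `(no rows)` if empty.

classical | 1 | 1568 ; folk | 3 | 13409 ; jazz | 2 | 13261 ; metal | 7 | 22545

Group songs by genre.
Per group compute: COUNT(*), SUM(plays).
  classical: ids {2} → COUNT(*)=1, SUM(plays)=1568
  folk: ids {11, 12, 33} → COUNT(*)=3, SUM(plays)=13409
  jazz: ids {10, 38} → COUNT(*)=2, SUM(plays)=13261
  metal: ids {5, 8, 15, 17, 20, 30, 31} → COUNT(*)=7, SUM(plays)=22545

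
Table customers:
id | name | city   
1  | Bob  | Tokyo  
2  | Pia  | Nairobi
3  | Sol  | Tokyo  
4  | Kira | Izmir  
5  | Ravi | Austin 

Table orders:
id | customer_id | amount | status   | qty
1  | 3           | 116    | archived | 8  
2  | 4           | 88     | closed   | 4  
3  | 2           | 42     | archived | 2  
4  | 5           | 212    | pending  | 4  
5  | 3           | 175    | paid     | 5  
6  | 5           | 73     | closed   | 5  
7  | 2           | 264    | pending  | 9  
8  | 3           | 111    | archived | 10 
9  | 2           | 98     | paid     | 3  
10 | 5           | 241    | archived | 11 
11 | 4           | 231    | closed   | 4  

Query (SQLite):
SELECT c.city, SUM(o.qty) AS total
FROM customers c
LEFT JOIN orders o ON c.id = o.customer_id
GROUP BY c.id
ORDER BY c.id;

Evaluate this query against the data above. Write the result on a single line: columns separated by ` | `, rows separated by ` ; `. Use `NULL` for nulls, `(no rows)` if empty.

Tokyo | NULL ; Nairobi | 14 ; Tokyo | 23 ; Izmir | 8 ; Austin | 20

LEFT JOIN keeps every customers row; unmatched ones get NULL for orders columns.
Group by customers.id and compute SUM(o.qty). SUM over an all-NULL group is NULL.
  1: ids {—} → SUM(o.qty)=NULL
  2: ids {3, 7, 9} → SUM(o.qty)=14
  3: ids {1, 5, 8} → SUM(o.qty)=23
  4: ids {2, 11} → SUM(o.qty)=8
  5: ids {4, 6, 10} → SUM(o.qty)=20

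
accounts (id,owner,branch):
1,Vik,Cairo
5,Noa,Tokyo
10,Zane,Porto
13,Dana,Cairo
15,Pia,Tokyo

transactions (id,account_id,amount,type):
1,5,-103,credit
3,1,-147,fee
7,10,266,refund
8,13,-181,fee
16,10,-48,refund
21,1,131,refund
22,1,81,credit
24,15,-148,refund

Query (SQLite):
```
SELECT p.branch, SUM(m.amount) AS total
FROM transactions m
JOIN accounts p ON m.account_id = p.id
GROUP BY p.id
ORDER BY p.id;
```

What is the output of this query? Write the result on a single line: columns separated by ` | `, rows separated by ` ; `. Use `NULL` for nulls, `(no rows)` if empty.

Cairo | 65 ; Tokyo | -103 ; Porto | 218 ; Cairo | -181 ; Tokyo | -148

Join each transactions row to its accounts via account_id.
Group joined rows by accounts.id; compute SUM(m.amount) per group.
  1: ids {3, 21, 22} → SUM(m.amount)=65
  5: ids {1} → SUM(m.amount)=-103
  10: ids {7, 16} → SUM(m.amount)=218
  13: ids {8} → SUM(m.amount)=-181
  15: ids {24} → SUM(m.amount)=-148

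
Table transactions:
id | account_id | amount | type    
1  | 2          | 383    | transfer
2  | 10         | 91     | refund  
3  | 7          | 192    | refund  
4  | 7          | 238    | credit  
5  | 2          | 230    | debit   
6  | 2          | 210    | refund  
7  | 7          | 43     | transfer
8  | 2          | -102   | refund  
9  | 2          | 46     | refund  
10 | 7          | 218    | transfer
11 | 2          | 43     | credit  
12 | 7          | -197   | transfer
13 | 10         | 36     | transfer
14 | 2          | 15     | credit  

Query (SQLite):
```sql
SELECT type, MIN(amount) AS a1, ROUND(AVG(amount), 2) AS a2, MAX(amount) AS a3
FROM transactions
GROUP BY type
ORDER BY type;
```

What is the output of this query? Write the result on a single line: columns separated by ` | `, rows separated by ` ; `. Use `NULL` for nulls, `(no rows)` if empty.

credit | 15 | 98.67 | 238 ; debit | 230 | 230 | 230 ; refund | -102 | 87.4 | 210 ; transfer | -197 | 96.6 | 383

Group transactions by type.
Per group compute: MIN(amount), ROUND(AVG(amount), 2), MAX(amount).
  credit: ids {4, 11, 14} → MIN(amount)=15, ROUND(AVG(amount), 2)=98.67, MAX(amount)=238
  debit: ids {5} → MIN(amount)=230, ROUND(AVG(amount), 2)=230, MAX(amount)=230
  refund: ids {2, 3, 6, 8, 9} → MIN(amount)=-102, ROUND(AVG(amount), 2)=87.4, MAX(amount)=210
  transfer: ids {1, 7, 10, 12, 13} → MIN(amount)=-197, ROUND(AVG(amount), 2)=96.6, MAX(amount)=383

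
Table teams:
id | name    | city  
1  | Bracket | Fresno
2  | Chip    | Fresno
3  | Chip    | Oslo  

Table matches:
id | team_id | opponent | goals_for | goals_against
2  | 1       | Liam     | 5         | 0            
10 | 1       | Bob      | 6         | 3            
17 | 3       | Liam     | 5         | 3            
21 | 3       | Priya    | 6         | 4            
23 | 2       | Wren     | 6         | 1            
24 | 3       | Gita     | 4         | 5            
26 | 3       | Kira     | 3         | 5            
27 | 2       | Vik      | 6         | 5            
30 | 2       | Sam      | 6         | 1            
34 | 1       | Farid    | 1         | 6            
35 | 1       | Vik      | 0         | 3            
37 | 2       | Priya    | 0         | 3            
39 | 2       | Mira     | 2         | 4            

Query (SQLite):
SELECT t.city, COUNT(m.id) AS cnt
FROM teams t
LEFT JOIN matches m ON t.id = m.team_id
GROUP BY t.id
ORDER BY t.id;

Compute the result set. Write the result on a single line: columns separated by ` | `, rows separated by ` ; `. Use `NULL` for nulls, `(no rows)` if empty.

Fresno | 4 ; Fresno | 5 ; Oslo | 4

LEFT JOIN keeps every teams row; unmatched ones get NULL for matches columns.
Group by teams.id and compute COUNT(m.id). COUNT(col) of an all-NULL group is 0.
  1: ids {2, 10, 34, 35} → COUNT(m.id)=4
  2: ids {23, 27, 30, 37, 39} → COUNT(m.id)=5
  3: ids {17, 21, 24, 26} → COUNT(m.id)=4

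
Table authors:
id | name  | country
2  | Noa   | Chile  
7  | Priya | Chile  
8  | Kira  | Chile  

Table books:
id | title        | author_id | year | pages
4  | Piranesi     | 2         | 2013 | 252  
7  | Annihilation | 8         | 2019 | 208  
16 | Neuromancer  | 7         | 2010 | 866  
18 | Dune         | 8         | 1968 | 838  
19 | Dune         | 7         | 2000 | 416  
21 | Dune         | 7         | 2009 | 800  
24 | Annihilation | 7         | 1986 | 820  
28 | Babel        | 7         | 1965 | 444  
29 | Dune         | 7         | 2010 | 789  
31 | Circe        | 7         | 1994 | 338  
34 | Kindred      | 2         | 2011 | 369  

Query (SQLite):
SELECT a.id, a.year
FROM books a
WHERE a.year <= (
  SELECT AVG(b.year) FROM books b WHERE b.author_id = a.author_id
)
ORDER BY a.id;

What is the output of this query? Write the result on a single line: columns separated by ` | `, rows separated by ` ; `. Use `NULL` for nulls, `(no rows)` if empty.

For each books row a, compute AVG(year) over rows sharing a.author_id.
Keep row a if a.year <= that per-group AVG.
  author_id=2: AVG(year) = 2012.0
  author_id=7: AVG(year) = 1996.285714
  author_id=8: AVG(year) = 1993.5

18 | 1968 ; 24 | 1986 ; 28 | 1965 ; 31 | 1994 ; 34 | 2011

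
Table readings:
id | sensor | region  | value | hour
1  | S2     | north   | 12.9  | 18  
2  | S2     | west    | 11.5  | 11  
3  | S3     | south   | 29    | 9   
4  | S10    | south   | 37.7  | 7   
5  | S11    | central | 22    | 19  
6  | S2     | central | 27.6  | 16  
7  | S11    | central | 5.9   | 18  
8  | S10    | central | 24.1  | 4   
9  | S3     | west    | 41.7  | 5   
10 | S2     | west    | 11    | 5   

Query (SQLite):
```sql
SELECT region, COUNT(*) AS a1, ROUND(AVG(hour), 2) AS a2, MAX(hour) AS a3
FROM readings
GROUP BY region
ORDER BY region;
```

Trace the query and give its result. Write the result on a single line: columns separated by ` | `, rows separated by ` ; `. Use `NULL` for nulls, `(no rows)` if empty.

central | 4 | 14.25 | 19 ; north | 1 | 18 | 18 ; south | 2 | 8 | 9 ; west | 3 | 7 | 11

Group readings by region.
Per group compute: COUNT(*), ROUND(AVG(hour), 2), MAX(hour).
  central: ids {5, 6, 7, 8} → COUNT(*)=4, ROUND(AVG(hour), 2)=14.25, MAX(hour)=19
  north: ids {1} → COUNT(*)=1, ROUND(AVG(hour), 2)=18, MAX(hour)=18
  south: ids {3, 4} → COUNT(*)=2, ROUND(AVG(hour), 2)=8, MAX(hour)=9
  west: ids {2, 9, 10} → COUNT(*)=3, ROUND(AVG(hour), 2)=7, MAX(hour)=11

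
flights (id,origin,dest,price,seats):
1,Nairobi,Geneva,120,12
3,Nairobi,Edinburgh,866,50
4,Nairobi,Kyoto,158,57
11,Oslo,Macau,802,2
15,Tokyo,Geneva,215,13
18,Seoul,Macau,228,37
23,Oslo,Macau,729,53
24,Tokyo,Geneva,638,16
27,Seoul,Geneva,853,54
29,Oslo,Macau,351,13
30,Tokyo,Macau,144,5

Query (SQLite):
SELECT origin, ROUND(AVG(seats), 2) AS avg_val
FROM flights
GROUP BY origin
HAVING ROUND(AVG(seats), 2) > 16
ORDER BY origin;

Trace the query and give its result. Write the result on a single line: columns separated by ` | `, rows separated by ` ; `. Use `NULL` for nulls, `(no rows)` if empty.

Nairobi | 39.67 ; Oslo | 22.67 ; Seoul | 45.5

Partition flights by origin; compute ROUND(AVG(seats), 2) within each group.
HAVING: keep groups where ROUND(AVG(seats), 2) > 16.
  Nairobi: ids {1, 3, 4} → ROUND(AVG(seats), 2)=39.67
  Oslo: ids {11, 23, 29} → ROUND(AVG(seats), 2)=22.67
  Seoul: ids {18, 27} → ROUND(AVG(seats), 2)=45.5
  Tokyo: ids {15, 24, 30} → ROUND(AVG(seats), 2)=11.33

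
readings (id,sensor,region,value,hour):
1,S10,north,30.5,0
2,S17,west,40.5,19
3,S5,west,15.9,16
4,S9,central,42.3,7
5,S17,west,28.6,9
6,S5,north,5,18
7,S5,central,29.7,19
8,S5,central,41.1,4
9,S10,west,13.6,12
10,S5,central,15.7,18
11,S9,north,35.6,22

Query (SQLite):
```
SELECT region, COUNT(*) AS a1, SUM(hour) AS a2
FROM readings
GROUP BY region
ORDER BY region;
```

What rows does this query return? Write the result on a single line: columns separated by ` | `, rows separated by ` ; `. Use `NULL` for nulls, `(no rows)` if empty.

central | 4 | 48 ; north | 3 | 40 ; west | 4 | 56

Group readings by region.
Per group compute: COUNT(*), SUM(hour).
  central: ids {4, 7, 8, 10} → COUNT(*)=4, SUM(hour)=48
  north: ids {1, 6, 11} → COUNT(*)=3, SUM(hour)=40
  west: ids {2, 3, 5, 9} → COUNT(*)=4, SUM(hour)=56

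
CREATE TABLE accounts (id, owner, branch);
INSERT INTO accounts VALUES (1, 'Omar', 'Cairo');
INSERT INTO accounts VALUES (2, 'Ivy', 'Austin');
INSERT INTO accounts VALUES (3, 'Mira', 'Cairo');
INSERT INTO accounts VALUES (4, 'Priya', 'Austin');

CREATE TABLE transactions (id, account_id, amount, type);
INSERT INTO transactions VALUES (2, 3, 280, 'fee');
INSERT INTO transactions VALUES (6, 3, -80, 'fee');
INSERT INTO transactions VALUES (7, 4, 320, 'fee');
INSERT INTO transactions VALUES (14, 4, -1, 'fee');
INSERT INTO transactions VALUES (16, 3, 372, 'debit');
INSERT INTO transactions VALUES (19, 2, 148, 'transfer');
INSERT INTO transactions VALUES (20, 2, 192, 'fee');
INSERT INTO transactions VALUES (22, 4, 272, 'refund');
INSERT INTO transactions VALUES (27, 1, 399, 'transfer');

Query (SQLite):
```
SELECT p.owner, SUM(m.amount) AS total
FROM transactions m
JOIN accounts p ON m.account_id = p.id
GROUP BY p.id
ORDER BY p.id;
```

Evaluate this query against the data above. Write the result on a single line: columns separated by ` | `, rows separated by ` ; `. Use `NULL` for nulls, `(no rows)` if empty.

Omar | 399 ; Ivy | 340 ; Mira | 572 ; Priya | 591

Join each transactions row to its accounts via account_id.
Group joined rows by accounts.id; compute SUM(m.amount) per group.
  1: ids {27} → SUM(m.amount)=399
  2: ids {19, 20} → SUM(m.amount)=340
  3: ids {2, 6, 16} → SUM(m.amount)=572
  4: ids {7, 14, 22} → SUM(m.amount)=591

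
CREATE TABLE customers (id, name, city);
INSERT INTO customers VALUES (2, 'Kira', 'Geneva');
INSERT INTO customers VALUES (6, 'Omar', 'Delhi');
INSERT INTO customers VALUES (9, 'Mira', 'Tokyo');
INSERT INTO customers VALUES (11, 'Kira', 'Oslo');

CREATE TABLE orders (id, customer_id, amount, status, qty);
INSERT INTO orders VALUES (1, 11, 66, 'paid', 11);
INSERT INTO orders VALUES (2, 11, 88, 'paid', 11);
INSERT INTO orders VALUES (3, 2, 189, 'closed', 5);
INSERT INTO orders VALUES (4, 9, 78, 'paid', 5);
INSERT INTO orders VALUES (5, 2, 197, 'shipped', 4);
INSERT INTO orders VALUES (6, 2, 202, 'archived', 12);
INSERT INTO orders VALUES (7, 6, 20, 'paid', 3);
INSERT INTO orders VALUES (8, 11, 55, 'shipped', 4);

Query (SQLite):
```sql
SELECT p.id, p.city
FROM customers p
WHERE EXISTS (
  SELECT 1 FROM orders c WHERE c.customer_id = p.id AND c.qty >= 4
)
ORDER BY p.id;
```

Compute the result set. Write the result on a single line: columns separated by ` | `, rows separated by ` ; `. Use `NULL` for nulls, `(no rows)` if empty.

For each customers row, check whether any orders with matching customer_id has qty >= 4.
Keep rows where that is true.

2 | Geneva ; 9 | Tokyo ; 11 | Oslo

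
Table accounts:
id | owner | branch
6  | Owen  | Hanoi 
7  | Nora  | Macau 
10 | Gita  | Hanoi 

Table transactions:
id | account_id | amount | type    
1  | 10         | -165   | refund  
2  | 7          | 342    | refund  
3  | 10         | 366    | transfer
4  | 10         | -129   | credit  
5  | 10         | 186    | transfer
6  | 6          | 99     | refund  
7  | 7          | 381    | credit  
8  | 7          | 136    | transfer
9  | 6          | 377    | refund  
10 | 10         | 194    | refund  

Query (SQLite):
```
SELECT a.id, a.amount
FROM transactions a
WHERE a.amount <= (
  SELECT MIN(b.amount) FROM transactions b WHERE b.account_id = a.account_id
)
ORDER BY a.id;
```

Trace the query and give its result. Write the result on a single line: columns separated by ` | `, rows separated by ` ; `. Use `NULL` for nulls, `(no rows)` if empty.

1 | -165 ; 6 | 99 ; 8 | 136

For each transactions row a, compute MIN(amount) over rows sharing a.account_id.
Keep row a if a.amount <= that per-group MIN.
  account_id=6: MIN(amount) = 99
  account_id=7: MIN(amount) = 136
  account_id=10: MIN(amount) = -165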